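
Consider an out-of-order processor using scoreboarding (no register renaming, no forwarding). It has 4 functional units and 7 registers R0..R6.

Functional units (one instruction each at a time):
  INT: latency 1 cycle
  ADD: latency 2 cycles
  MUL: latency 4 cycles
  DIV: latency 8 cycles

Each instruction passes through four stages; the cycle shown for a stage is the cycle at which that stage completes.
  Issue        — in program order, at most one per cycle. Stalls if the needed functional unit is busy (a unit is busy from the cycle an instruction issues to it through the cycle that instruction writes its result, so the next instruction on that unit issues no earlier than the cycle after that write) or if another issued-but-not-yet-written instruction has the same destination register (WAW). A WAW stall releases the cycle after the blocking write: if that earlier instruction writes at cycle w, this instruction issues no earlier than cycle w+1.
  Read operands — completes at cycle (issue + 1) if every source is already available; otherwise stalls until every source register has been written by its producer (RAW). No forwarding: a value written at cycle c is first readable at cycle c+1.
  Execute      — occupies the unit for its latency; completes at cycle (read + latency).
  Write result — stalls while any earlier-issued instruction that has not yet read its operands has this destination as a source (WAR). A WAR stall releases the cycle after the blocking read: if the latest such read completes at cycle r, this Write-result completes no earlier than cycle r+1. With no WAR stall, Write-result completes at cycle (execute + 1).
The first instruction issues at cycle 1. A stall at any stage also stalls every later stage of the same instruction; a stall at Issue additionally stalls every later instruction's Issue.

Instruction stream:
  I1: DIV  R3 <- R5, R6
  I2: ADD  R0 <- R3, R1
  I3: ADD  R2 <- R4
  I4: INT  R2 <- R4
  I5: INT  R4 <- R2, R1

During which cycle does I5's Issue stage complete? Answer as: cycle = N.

t=1  I1→DIV
t=2  I1 RO, I2→ADD
t=10  I1 EX
t=11  I1 WR R3
t=12  I2 RO
t=14  I2 EX
t=15  I2 WR R0
t=16  I3→ADD
t=17  I3 RO
t=19  I3 EX
t=20  I3 WR R2
t=21  I4→INT
t=22  I4 RO
t=23  I4 EX
t=24  I4 WR R2
t=25  I5→INT
t=26  I5 RO
t=27  I5 EX
t=28  I5 WR R4

cycle = 25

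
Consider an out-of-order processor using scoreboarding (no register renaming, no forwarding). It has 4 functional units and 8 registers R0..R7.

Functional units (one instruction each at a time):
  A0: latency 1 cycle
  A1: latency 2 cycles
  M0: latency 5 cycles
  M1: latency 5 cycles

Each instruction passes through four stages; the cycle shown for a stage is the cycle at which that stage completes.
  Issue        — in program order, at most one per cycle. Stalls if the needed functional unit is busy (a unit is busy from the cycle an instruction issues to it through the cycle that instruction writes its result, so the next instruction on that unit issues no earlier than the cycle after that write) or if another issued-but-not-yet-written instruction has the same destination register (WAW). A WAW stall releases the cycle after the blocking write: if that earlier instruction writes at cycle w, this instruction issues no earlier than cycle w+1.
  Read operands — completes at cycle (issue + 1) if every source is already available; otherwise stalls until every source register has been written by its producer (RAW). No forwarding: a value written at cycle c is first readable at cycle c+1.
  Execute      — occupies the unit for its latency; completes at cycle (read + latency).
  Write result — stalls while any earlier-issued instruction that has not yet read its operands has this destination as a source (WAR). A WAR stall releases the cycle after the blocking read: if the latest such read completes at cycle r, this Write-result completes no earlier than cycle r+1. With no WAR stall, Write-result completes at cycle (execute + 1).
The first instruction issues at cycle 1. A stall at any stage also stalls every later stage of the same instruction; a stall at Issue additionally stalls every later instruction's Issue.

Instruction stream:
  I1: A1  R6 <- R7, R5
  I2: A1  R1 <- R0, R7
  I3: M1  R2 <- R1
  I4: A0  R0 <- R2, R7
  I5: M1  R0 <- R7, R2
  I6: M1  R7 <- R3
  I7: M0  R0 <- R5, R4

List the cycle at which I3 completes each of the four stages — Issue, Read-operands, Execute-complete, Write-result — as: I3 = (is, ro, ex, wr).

I3 = (7, 11, 16, 17)

c1: I1 issues→A1
c2: I1 reads
c4: I1 exec-done
c5: I1 writes R6
c6: I2 issues→A1
c7: I2 reads, I3 issues→M1
c8: I4 issues→A0
c9: I2 exec-done
c10: I2 writes R1
c11: I3 reads
c16: I3 exec-done
c17: I3 writes R2
c18: I4 reads
c19: I4 exec-done
c20: I4 writes R0
c21: I5 issues→M1
c22: I5 reads
c27: I5 exec-done
c28: I5 writes R0
c29: I6 issues→M1
c30: I6 reads, I7 issues→M0
c31: I7 reads
c35: I6 exec-done
c36: I6 writes R7, I7 exec-done
c37: I7 writes R0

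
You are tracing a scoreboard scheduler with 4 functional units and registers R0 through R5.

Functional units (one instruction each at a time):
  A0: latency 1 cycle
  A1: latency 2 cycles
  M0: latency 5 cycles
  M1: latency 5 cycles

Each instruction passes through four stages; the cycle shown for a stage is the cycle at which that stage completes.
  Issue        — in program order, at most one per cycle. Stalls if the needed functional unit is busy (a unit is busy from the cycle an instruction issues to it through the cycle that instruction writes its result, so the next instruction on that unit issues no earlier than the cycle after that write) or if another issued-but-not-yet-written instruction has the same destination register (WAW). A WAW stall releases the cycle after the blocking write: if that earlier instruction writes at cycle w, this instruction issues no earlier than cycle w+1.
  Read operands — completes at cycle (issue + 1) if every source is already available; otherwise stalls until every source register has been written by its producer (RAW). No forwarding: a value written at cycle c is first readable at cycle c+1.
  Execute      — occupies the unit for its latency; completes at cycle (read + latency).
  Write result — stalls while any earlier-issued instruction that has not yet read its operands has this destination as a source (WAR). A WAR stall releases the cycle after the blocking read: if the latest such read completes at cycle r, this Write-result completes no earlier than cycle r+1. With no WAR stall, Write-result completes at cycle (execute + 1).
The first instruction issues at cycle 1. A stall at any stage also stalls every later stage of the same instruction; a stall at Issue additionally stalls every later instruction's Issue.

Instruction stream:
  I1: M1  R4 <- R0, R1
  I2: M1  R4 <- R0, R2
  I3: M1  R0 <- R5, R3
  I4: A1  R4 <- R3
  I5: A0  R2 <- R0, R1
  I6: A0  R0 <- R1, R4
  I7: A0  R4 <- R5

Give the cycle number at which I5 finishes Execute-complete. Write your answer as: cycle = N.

cycle = 26

c1: issue I1 (M1)
c2: I1 read-ops
c7: I1 finished on M1
c8: I1→R4
c9: issue I2 (M1)
c10: I2 read-ops
c15: I2 finished on M1
c16: I2→R4
c17: issue I3 (M1)
c18: I3 read-ops · issue I4 (A1)
c19: I4 read-ops · issue I5 (A0)
c21: I4 finished on A1
c22: I4→R4
c23: I3 finished on M1
c24: I3→R0
c25: I5 read-ops
c26: I5 finished on A0
c27: I5→R2
c28: issue I6 (A0)
c29: I6 read-ops
c30: I6 finished on A0
c31: I6→R0
c32: issue I7 (A0)
c33: I7 read-ops
c34: I7 finished on A0
c35: I7→R4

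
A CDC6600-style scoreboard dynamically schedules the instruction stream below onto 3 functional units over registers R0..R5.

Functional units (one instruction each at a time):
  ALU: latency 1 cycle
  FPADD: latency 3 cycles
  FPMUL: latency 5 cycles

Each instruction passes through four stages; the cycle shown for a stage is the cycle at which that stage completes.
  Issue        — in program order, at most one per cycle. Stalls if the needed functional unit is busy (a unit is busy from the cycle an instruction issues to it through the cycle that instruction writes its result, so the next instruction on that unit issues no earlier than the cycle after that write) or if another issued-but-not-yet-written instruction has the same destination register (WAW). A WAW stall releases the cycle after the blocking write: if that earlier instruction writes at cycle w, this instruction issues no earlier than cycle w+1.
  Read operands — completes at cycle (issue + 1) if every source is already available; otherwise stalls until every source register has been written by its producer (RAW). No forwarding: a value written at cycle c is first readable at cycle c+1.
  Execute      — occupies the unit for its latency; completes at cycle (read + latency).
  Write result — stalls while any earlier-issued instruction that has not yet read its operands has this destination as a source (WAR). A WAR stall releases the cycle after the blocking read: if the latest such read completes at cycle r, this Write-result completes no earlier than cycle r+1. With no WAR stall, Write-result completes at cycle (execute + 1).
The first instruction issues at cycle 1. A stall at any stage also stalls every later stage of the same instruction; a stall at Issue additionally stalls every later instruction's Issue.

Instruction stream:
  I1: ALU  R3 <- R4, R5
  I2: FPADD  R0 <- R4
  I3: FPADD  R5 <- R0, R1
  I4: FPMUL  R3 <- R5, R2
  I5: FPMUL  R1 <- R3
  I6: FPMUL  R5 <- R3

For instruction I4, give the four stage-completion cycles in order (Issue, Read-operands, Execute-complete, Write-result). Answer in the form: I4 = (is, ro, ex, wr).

I4 = (9, 14, 19, 20)

c1: I1→ALU
c2: I1 RO, I2→FPADD
c3: I1 EX, I2 RO
c4: I1 WR R3
c6: I2 EX
c7: I2 WR R0
c8: I3→FPADD
c9: I3 RO, I4→FPMUL
c12: I3 EX
c13: I3 WR R5
c14: I4 RO
c19: I4 EX
c20: I4 WR R3
c21: I5→FPMUL
c22: I5 RO
c27: I5 EX
c28: I5 WR R1
c29: I6→FPMUL
c30: I6 RO
c35: I6 EX
c36: I6 WR R5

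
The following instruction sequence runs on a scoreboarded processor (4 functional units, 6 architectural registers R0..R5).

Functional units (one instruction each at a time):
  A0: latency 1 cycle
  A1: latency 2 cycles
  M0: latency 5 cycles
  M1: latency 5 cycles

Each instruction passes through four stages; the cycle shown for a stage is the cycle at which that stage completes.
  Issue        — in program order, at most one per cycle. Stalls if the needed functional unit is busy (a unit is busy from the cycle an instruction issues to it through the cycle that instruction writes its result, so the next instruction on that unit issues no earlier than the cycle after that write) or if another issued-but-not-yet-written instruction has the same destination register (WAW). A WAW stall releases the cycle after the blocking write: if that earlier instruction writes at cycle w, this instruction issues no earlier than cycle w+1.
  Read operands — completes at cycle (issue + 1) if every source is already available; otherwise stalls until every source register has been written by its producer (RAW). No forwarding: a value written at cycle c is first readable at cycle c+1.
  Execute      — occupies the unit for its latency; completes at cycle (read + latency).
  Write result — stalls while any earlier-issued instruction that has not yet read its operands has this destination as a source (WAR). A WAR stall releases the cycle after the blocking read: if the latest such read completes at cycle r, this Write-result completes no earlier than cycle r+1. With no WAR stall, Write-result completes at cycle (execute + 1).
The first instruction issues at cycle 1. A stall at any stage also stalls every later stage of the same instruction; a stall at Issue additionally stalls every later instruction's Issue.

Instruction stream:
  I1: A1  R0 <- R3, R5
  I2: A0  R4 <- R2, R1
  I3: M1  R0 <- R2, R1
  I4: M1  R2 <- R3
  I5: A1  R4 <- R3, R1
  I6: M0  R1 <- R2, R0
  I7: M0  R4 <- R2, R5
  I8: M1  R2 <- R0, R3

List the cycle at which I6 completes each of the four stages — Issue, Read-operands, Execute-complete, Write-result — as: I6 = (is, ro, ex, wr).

cycle 1: I1 issues→A1
cycle 2: I1 reads · I2 issues→A0
cycle 3: I2 reads
cycle 4: I1 exec-done · I2 exec-done
cycle 5: I1 writes R0 · I2 writes R4
cycle 6: I3 issues→M1
cycle 7: I3 reads
cycle 12: I3 exec-done
cycle 13: I3 writes R0
cycle 14: I4 issues→M1
cycle 15: I4 reads · I5 issues→A1
cycle 16: I5 reads · I6 issues→M0
cycle 18: I5 exec-done
cycle 19: I5 writes R4
cycle 20: I4 exec-done
cycle 21: I4 writes R2
cycle 22: I6 reads
cycle 27: I6 exec-done
cycle 28: I6 writes R1
cycle 29: I7 issues→M0
cycle 30: I7 reads · I8 issues→M1
cycle 31: I8 reads
cycle 35: I7 exec-done
cycle 36: I7 writes R4 · I8 exec-done
cycle 37: I8 writes R2

I6 = (16, 22, 27, 28)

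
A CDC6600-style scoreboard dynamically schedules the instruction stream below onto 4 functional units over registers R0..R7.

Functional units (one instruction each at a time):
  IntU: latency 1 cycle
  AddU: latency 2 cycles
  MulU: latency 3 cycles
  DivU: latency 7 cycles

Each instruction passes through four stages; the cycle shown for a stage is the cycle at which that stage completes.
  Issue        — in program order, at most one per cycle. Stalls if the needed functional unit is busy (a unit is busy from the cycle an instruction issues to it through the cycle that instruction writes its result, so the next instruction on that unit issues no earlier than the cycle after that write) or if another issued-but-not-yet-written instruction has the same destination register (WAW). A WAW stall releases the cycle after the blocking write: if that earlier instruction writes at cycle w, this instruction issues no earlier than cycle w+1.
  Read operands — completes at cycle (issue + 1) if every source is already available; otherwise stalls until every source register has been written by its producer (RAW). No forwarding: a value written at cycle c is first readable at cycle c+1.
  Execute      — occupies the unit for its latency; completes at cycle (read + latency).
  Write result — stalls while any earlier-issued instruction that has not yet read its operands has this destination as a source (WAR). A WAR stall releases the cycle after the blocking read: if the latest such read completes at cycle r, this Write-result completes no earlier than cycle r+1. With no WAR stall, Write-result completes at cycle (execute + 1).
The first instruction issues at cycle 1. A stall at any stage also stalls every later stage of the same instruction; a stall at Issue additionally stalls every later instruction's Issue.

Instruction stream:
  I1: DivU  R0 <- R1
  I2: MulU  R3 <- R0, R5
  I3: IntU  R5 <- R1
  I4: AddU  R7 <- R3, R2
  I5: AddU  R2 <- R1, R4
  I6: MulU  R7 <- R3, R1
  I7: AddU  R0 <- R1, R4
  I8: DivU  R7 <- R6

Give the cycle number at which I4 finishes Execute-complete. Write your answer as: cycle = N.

I1  is:1  ro:2  ex:9  wr:10
I2  is:2  ro:11  ex:14  wr:15  — RAW R0: wait I1 write@10
I3  is:3  ro:4  ex:5  wr:12  — WAR R5: wait I2 read@11
I4  is:4  ro:16  ex:18  wr:19  — RAW R3: wait I2 write@15
I5  is:20  ro:21  ex:23  wr:24  — struct: AddU busy until I4 writes@19
I6  is:21  ro:22  ex:25  wr:26
I7  is:25  ro:26  ex:28  wr:29  — struct: AddU busy until I5 writes@24
I8  is:27  ro:28  ex:35  wr:36  — WAW R7: wait I6 write@26

cycle = 18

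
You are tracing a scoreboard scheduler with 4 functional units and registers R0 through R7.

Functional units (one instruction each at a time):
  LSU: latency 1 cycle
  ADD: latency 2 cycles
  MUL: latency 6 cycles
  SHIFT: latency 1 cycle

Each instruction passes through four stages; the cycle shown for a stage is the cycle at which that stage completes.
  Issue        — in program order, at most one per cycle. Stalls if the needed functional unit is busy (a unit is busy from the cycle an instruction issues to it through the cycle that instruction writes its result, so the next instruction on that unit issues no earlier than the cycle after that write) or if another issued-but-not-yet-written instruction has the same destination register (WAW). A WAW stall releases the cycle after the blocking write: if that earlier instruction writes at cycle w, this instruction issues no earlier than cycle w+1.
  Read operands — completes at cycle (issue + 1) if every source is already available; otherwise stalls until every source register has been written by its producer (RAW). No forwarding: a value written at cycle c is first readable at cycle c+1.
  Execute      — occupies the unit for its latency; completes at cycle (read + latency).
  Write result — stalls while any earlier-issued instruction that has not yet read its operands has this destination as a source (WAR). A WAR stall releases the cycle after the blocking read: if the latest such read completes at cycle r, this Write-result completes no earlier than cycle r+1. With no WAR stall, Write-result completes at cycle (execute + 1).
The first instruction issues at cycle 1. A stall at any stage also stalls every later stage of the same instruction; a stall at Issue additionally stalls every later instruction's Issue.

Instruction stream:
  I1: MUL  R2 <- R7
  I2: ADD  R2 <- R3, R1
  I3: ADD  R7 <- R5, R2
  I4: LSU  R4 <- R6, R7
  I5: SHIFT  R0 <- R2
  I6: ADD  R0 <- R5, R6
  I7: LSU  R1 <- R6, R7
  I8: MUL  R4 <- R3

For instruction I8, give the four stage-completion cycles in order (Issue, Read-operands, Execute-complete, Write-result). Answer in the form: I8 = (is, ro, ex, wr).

I8 = (24, 25, 31, 32)

c1: I1 dispatched to MUL
c2: I1 operands ready
c8: I1 complete
c9: R2←I1
c10: I2 dispatched to ADD
c11: I2 operands ready
c13: I2 complete
c14: R2←I2
c15: I3 dispatched to ADD
c16: I3 operands ready | I4 dispatched to LSU
c17: I5 dispatched to SHIFT
c18: I3 complete | I5 operands ready
c19: R7←I3 | I5 complete
c20: I4 operands ready | R0←I5
c21: I4 complete | I6 dispatched to ADD
c22: R4←I4 | I6 operands ready
c23: I7 dispatched to LSU
c24: I6 complete | I7 operands ready | I8 dispatched to MUL
c25: R0←I6 | I7 complete | I8 operands ready
c26: R1←I7
c31: I8 complete
c32: R4←I8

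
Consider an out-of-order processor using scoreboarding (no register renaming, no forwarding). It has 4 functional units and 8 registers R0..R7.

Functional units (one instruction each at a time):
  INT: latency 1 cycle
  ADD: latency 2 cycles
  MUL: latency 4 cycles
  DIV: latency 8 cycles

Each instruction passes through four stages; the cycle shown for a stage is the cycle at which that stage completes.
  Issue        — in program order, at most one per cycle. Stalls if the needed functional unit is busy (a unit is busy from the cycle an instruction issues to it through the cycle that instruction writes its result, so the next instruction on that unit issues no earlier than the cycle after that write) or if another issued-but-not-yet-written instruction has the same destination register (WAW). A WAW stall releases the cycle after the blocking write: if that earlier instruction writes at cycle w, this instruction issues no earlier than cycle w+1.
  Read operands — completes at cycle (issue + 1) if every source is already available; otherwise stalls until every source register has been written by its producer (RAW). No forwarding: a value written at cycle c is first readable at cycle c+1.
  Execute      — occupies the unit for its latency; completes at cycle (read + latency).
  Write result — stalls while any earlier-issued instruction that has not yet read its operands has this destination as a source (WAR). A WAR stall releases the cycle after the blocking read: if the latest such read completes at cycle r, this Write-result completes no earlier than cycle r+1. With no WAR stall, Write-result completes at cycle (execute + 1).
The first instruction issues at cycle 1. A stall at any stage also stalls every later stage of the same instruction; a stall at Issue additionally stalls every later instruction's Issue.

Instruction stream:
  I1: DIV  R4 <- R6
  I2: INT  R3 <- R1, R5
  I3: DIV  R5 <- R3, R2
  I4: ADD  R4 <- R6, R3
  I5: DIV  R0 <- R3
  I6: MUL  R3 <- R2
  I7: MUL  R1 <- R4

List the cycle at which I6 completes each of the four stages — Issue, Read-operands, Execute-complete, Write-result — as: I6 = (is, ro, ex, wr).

I6 = (24, 25, 29, 30)

cycle 1: I1 issues→DIV
cycle 2: I1 reads, I2 issues→INT
cycle 3: I2 reads
cycle 4: I2 exec-done
cycle 5: I2 writes R3
cycle 10: I1 exec-done
cycle 11: I1 writes R4
cycle 12: I3 issues→DIV
cycle 13: I3 reads, I4 issues→ADD
cycle 14: I4 reads
cycle 16: I4 exec-done
cycle 17: I4 writes R4
cycle 21: I3 exec-done
cycle 22: I3 writes R5
cycle 23: I5 issues→DIV
cycle 24: I5 reads, I6 issues→MUL
cycle 25: I6 reads
cycle 29: I6 exec-done
cycle 30: I6 writes R3
cycle 31: I7 issues→MUL
cycle 32: I5 exec-done, I7 reads
cycle 33: I5 writes R0
cycle 36: I7 exec-done
cycle 37: I7 writes R1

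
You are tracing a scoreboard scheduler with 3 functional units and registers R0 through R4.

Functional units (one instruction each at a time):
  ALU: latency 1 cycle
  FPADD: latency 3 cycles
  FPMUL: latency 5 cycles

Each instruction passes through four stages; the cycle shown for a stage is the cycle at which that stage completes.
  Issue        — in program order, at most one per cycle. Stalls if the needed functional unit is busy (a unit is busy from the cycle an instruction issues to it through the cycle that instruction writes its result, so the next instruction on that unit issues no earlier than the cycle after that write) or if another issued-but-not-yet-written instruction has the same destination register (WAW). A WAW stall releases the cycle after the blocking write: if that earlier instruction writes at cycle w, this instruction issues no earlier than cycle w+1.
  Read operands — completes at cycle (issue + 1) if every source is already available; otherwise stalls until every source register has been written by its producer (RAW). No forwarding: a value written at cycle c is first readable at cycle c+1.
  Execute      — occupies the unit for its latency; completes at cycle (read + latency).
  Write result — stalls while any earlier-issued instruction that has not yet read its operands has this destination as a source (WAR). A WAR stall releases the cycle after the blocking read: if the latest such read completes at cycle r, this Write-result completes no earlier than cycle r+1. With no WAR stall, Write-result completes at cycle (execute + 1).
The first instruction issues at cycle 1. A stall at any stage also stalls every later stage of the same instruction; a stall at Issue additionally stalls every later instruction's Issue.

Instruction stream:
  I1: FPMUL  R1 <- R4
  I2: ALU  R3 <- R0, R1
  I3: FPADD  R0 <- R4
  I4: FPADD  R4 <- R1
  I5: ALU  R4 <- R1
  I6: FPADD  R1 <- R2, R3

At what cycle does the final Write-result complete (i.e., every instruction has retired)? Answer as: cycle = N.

cycle 1: I1 issues→FPMUL
cycle 2: I1 reads · I2 issues→ALU
cycle 3: I3 issues→FPADD
cycle 4: I3 reads
cycle 7: I1 exec-done · I3 exec-done
cycle 8: I1 writes R1
cycle 9: I2 reads
cycle 10: I2 exec-done · I3 writes R0
cycle 11: I2 writes R3 · I4 issues→FPADD
cycle 12: I4 reads
cycle 15: I4 exec-done
cycle 16: I4 writes R4
cycle 17: I5 issues→ALU
cycle 18: I5 reads · I6 issues→FPADD
cycle 19: I5 exec-done · I6 reads
cycle 20: I5 writes R4
cycle 22: I6 exec-done
cycle 23: I6 writes R1

cycle = 23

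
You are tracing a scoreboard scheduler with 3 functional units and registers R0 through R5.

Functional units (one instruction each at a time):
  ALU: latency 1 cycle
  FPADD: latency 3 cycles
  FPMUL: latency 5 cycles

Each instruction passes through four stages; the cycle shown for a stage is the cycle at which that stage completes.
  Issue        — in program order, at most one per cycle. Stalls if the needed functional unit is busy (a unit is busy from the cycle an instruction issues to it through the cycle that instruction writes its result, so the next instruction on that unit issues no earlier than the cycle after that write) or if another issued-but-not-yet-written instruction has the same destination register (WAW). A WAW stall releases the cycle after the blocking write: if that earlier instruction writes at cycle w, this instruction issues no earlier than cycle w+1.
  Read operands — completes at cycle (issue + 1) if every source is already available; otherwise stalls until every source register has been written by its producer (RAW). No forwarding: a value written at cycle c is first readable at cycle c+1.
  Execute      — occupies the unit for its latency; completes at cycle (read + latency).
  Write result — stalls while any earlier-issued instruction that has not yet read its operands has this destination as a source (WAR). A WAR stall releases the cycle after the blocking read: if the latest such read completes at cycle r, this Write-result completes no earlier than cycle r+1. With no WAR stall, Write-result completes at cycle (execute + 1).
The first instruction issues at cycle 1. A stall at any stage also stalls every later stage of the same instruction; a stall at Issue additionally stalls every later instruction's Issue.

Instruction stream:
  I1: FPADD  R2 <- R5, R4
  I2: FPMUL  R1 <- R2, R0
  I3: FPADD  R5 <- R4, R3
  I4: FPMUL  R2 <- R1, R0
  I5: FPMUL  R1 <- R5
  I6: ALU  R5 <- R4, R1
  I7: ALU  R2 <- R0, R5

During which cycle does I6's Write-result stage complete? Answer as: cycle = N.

t=1  I1 issues→FPADD
t=2  I1 reads, I2 issues→FPMUL
t=5  I1 exec-done
t=6  I1 writes R2
t=7  I2 reads, I3 issues→FPADD
t=8  I3 reads
t=11  I3 exec-done
t=12  I2 exec-done, I3 writes R5
t=13  I2 writes R1
t=14  I4 issues→FPMUL
t=15  I4 reads
t=20  I4 exec-done
t=21  I4 writes R2
t=22  I5 issues→FPMUL
t=23  I5 reads, I6 issues→ALU
t=28  I5 exec-done
t=29  I5 writes R1
t=30  I6 reads
t=31  I6 exec-done
t=32  I6 writes R5
t=33  I7 issues→ALU
t=34  I7 reads
t=35  I7 exec-done
t=36  I7 writes R2

cycle = 32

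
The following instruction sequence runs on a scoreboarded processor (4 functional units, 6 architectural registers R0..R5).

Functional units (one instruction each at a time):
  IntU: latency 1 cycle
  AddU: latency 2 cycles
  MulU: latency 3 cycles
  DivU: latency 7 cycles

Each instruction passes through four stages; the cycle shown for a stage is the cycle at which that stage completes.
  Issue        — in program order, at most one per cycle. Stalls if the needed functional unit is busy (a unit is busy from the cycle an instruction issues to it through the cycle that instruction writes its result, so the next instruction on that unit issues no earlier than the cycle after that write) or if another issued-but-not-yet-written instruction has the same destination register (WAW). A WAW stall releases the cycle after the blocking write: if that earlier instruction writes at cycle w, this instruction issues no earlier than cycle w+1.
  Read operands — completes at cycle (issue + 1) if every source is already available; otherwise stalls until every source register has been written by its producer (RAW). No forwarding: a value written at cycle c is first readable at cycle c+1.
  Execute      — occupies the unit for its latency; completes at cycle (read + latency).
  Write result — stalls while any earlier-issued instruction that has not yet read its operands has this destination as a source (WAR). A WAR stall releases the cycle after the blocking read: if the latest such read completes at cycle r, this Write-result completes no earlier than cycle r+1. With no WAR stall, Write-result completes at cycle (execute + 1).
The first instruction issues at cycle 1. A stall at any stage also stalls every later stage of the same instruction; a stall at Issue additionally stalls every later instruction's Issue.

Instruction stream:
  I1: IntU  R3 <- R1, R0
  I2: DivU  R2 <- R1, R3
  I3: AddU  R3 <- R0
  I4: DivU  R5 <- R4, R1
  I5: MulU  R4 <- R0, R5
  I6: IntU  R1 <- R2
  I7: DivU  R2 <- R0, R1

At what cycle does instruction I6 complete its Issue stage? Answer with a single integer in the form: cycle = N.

cycle = 16

[I1] 1/2/3/4
[I2] 2/5/12/13  (RAW R3: wait I1 write@4)
[I3] 5/6/8/9  (WAW R3: wait I1 write@4)
[I4] 14/15/22/23  (struct: DivU busy until I2 writes@13)
[I5] 15/24/27/28  (RAW R5: wait I4 write@23)
[I6] 16/17/18/19
[I7] 24/25/32/33  (struct: DivU busy until I4 writes@23)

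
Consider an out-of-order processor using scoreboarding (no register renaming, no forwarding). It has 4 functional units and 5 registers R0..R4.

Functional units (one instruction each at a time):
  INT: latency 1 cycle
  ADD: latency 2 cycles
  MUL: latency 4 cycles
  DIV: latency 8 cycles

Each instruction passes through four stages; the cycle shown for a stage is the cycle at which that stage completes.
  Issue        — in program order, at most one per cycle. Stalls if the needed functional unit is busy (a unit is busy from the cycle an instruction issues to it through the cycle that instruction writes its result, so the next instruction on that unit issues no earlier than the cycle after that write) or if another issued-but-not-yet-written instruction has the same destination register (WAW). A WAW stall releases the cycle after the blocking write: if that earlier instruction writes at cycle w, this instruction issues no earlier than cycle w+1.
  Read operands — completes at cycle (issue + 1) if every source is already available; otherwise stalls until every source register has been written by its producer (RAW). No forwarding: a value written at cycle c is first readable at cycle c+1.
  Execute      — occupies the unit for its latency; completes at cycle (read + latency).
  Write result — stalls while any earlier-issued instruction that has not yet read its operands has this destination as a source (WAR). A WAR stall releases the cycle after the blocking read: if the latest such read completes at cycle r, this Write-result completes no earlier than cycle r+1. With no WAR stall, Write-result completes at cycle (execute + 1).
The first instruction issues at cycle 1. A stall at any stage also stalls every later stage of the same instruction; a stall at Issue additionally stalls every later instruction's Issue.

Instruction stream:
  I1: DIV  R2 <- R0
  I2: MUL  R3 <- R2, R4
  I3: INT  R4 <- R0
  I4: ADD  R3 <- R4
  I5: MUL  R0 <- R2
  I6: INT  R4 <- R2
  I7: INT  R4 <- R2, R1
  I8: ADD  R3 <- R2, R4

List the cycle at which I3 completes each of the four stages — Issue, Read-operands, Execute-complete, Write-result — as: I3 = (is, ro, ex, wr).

t=1  I1 dispatched to DIV
t=2  I1 operands ready, I2 dispatched to MUL
t=3  I3 dispatched to INT
t=4  I3 operands ready
t=5  I3 complete
t=10  I1 complete
t=11  R2←I1
t=12  I2 operands ready
t=13  R4←I3
t=16  I2 complete
t=17  R3←I2
t=18  I4 dispatched to ADD
t=19  I4 operands ready, I5 dispatched to MUL
t=20  I5 operands ready, I6 dispatched to INT
t=21  I4 complete, I6 operands ready
t=22  R3←I4, I6 complete
t=23  R4←I6
t=24  I5 complete, I7 dispatched to INT
t=25  R0←I5, I7 operands ready, I8 dispatched to ADD
t=26  I7 complete
t=27  R4←I7
t=28  I8 operands ready
t=30  I8 complete
t=31  R3←I8

I3 = (3, 4, 5, 13)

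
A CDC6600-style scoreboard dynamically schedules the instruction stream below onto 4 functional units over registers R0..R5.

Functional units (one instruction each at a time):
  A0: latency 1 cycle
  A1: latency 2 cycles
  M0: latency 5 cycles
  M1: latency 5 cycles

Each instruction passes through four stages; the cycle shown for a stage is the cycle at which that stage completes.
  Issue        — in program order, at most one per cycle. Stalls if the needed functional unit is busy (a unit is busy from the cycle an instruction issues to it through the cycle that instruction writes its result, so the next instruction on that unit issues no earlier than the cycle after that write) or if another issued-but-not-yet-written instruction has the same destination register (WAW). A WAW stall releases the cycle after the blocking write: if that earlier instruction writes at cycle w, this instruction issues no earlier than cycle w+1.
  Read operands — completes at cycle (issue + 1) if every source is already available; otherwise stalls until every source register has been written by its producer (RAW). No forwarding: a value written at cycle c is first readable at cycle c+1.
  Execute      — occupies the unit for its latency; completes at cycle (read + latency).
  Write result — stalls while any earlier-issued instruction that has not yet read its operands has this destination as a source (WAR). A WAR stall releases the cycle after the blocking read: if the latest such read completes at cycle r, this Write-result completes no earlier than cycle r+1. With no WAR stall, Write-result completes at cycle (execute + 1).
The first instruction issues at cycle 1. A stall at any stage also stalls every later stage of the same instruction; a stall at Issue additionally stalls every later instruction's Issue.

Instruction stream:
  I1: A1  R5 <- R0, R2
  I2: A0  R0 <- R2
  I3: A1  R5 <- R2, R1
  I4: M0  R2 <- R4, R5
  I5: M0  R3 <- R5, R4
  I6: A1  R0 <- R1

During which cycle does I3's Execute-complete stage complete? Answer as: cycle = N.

cycle = 9

  I1 | 1 | 2 | 4 | 5
  I2 | 2 | 3 | 4 | 5
  I3 | 6 | 7 | 9 | 10   struct: A1 busy until I1 writes@5
  I4 | 7 | 11 | 16 | 17   RAW R5: wait I3 write@10
  I5 | 18 | 19 | 24 | 25   struct: M0 busy until I4 writes@17
  I6 | 19 | 20 | 22 | 23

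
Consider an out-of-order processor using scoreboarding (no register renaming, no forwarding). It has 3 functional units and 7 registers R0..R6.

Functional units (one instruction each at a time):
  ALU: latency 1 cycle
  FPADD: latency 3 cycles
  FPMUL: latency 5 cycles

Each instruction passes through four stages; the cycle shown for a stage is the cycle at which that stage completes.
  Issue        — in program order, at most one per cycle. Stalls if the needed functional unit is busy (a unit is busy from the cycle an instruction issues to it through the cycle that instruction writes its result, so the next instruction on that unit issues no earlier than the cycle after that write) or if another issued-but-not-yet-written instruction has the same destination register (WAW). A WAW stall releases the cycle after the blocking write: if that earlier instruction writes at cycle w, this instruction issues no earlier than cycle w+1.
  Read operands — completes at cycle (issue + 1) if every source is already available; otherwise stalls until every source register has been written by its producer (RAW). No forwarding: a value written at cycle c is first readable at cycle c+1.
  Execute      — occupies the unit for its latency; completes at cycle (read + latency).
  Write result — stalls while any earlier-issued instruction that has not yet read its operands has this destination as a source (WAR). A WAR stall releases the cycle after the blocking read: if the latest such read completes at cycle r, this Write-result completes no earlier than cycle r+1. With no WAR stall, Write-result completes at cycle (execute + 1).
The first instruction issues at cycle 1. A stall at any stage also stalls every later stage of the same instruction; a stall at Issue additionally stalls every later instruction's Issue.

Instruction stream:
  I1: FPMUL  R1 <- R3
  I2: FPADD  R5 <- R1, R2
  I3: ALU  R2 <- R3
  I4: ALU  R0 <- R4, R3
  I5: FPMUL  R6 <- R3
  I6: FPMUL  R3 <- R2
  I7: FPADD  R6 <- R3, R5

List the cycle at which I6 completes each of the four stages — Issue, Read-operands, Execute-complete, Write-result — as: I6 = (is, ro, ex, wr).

I6 = (20, 21, 26, 27)

t=1  I1 issues→FPMUL
t=2  I1 reads; I2 issues→FPADD
t=3  I3 issues→ALU
t=4  I3 reads
t=5  I3 exec-done
t=7  I1 exec-done
t=8  I1 writes R1
t=9  I2 reads
t=10  I3 writes R2
t=11  I4 issues→ALU
t=12  I2 exec-done; I4 reads; I5 issues→FPMUL
t=13  I2 writes R5; I4 exec-done; I5 reads
t=14  I4 writes R0
t=18  I5 exec-done
t=19  I5 writes R6
t=20  I6 issues→FPMUL
t=21  I6 reads; I7 issues→FPADD
t=26  I6 exec-done
t=27  I6 writes R3
t=28  I7 reads
t=31  I7 exec-done
t=32  I7 writes R6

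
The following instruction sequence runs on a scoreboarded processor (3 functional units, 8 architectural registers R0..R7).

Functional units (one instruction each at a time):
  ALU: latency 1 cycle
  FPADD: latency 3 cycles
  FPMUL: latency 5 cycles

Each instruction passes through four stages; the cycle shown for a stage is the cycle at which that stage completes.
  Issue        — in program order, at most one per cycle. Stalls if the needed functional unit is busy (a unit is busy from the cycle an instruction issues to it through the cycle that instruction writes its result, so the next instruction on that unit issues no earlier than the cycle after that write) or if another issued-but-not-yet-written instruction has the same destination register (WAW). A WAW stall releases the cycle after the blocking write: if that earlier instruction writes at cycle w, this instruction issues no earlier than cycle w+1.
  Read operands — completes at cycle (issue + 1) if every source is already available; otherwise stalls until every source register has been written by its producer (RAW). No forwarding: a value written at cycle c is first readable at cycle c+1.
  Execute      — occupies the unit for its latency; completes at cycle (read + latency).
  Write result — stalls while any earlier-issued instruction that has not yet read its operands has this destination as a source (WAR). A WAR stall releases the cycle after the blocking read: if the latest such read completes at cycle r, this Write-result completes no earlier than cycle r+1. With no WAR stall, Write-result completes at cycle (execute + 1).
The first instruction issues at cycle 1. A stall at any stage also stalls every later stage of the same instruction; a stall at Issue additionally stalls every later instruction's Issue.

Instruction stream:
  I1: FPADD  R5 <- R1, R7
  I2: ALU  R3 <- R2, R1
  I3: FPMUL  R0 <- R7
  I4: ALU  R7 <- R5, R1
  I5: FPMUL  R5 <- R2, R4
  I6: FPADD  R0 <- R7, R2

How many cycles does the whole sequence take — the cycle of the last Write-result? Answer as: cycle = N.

[I1] 1/2/5/6
[I2] 2/3/4/5
[I3] 3/4/9/10
[I4] 6/7/8/9  (struct: ALU busy until I2 writes@5)
[I5] 11/12/17/18  (struct: FPMUL busy until I3 writes@10)
[I6] 12/13/16/17

cycle = 18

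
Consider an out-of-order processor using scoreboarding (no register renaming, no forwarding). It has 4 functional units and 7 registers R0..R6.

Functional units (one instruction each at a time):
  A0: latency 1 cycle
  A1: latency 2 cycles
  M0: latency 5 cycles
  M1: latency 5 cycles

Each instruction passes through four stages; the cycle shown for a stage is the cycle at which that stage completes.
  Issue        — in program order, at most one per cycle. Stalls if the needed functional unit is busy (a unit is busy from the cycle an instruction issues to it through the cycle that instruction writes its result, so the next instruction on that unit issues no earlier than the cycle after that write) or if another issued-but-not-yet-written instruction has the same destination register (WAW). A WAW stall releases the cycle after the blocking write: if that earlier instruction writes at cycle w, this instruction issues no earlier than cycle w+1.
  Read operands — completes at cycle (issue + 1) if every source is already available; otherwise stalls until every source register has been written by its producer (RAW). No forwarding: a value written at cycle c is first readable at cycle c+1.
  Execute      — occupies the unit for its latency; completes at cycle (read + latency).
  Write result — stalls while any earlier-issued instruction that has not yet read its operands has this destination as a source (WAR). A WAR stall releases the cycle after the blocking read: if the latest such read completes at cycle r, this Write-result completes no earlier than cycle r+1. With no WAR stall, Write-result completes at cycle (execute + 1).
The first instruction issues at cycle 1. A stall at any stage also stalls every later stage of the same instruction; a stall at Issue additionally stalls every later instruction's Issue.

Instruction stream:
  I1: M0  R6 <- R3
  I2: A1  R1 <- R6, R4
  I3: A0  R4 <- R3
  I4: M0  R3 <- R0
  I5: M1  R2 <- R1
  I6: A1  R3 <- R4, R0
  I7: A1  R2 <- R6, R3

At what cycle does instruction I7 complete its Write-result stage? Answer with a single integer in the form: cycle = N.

cycle = 26

c1: I1 issues→M0
c2: I1 reads; I2 issues→A1
c3: I3 issues→A0
c4: I3 reads
c5: I3 exec-done
c7: I1 exec-done
c8: I1 writes R6
c9: I2 reads; I4 issues→M0
c10: I3 writes R4; I4 reads; I5 issues→M1
c11: I2 exec-done
c12: I2 writes R1
c13: I5 reads
c15: I4 exec-done
c16: I4 writes R3
c17: I6 issues→A1
c18: I5 exec-done; I6 reads
c19: I5 writes R2
c20: I6 exec-done
c21: I6 writes R3
c22: I7 issues→A1
c23: I7 reads
c25: I7 exec-done
c26: I7 writes R2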